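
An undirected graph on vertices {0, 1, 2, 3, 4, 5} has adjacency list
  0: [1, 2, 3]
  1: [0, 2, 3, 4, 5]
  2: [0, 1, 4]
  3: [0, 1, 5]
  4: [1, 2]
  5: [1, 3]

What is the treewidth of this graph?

2

A width-2 tree decomposition is:
Bags: B1 = {0, 1, 2}  B2 = {1, 2, 4}  B3 = {0, 1, 3}  B4 = {1, 3, 5}
Tree: B1–B2, B1–B3, B3–B4
The largest bag has 3 vertices, giving width 2; this decomposition certifies tw(G) ≤ 2. For the lower bound, the 3 vertices {0, 1, 2} are pairwise adjacent, and any tree decomposition puts a clique entirely inside one bag — forcing width ≥ 2. Hence tw(G) = 2 exactly.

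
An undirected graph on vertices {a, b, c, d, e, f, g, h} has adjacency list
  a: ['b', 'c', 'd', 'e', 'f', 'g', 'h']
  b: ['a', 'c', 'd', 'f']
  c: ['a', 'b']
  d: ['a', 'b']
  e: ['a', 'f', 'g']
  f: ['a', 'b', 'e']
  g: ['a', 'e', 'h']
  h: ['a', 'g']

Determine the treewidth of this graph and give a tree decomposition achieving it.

Each bag holds 3 vertices, so the decomposition has width 2, which upper-bounds the treewidth. On the other hand G contains the 3-clique {a, e, g}. A clique must lie in a single bag of any decomposition, so no decomposition can have width below 2. Combining the bounds, tw(G) = 2.

Treewidth 2.
Bags: B1 = {a, e, f}  B2 = {a, e, g}  B3 = {a, g, h}  B4 = {a, b, f}  B5 = {a, b, c}  B6 = {a, b, d}
Tree: B1–B2, B2–B3, B1–B4, B4–B5, B5–B6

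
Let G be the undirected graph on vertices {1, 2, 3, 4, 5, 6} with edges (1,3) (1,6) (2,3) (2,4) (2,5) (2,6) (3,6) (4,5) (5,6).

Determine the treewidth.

2

A width-2 tree decomposition is:
Bags: B1 = {2, 3, 6}  B2 = {2, 5, 6}  B3 = {1, 3, 6}  B4 = {2, 4, 5}
Tree: B1–B2, B1–B3, B2–B4
Each bag holds 3 vertices, so the decomposition has width 2, which upper-bounds the treewidth. On the other hand G contains the 3-clique {1, 3, 6}. A clique must lie in a single bag of any decomposition, so no decomposition can have width below 2. Combining the bounds, tw(G) = 2.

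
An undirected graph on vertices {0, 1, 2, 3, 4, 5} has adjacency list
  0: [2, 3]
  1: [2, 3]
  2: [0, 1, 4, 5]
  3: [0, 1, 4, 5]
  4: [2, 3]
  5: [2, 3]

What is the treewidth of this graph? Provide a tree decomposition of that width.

Treewidth 2.
One optimal decomposition is:
Bags: B1 = {0, 2, 3}  B2 = {2, 3, 4}  B3 = {2, 3, 5}  B4 = {1, 2, 3}
Tree: B1–B2, B2–B3, B3–B4

Every bag has size at most 3, so the width is 3 − 1 = 2 and tw(G) ≤ 2. For the lower bound, G contains the cycle 0–2–4–3–0, so G is not a forest; only forests have treewidth ≤ 1, hence tw(G) ≥ 2. Therefore the treewidth is 2.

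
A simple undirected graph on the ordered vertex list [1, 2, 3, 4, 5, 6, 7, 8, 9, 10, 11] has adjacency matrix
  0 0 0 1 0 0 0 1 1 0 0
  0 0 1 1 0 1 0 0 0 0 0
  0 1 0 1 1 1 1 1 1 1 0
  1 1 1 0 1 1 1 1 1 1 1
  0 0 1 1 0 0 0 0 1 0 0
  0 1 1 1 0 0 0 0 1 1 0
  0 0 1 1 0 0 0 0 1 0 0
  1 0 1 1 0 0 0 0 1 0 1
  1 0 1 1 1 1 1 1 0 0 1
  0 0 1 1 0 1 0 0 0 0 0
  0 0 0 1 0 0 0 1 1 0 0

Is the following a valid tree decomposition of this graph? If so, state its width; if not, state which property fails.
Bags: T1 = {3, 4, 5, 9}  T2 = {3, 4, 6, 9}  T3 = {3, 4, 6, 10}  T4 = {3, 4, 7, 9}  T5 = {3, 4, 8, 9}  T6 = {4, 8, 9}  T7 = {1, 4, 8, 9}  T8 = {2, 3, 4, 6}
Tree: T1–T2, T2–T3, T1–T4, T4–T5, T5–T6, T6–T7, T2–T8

A tree decomposition must satisfy three properties: every vertex lies in some bag; for every edge, both endpoints lie together in some bag; and for every vertex, the bags containing it form a connected subtree. Here vertex 11 appears in no bag, so the decomposition is invalid.

No — vertex 11 appears in no bag.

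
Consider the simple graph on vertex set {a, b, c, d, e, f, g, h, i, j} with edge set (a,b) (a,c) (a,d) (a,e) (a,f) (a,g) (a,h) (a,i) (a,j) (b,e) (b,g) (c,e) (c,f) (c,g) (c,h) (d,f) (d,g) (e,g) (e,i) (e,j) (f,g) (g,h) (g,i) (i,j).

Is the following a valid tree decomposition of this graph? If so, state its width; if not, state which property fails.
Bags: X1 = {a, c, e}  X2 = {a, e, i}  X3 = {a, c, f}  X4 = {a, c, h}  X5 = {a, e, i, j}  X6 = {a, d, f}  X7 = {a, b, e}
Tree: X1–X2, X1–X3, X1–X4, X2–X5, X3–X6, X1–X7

A tree decomposition must satisfy three properties: every vertex lies in some bag; for every edge, both endpoints lie together in some bag; and for every vertex, the bags containing it form a connected subtree. Here vertex g appears in no bag, so the decomposition is invalid.

No — vertex g appears in no bag.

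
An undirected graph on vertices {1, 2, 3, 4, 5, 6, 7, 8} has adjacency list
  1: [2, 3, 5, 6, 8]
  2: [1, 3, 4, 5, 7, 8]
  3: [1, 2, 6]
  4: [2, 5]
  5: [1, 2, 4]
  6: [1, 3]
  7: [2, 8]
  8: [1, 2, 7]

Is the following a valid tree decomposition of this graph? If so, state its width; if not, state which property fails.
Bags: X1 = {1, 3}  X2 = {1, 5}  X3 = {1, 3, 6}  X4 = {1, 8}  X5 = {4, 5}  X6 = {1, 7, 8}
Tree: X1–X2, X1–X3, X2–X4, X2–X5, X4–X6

No — vertex 2 appears in no bag.

A tree decomposition must satisfy three properties: every vertex lies in some bag; for every edge, both endpoints lie together in some bag; and for every vertex, the bags containing it form a connected subtree. Here vertex 2 appears in no bag, so the decomposition is invalid.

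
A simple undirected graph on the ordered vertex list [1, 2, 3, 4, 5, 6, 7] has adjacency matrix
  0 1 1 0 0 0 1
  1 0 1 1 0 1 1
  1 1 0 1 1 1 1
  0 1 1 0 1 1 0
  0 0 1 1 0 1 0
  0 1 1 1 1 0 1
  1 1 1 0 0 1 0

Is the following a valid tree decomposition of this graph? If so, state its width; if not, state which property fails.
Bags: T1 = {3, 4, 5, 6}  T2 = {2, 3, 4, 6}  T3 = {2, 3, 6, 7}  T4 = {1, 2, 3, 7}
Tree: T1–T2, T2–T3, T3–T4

Vertex coverage: the bags together contain {1, 2, 3, 4, 5, 6, 7}, the full vertex set. Edge coverage: each edge of G has both endpoints in at least one bag. Running intersection: for every vertex, the bags containing it form a connected subtree. All three properties hold, so this is a valid tree decomposition of width max|bag| − 1 = 3, and hence tw(G) ≤ 3.

Yes; width 3.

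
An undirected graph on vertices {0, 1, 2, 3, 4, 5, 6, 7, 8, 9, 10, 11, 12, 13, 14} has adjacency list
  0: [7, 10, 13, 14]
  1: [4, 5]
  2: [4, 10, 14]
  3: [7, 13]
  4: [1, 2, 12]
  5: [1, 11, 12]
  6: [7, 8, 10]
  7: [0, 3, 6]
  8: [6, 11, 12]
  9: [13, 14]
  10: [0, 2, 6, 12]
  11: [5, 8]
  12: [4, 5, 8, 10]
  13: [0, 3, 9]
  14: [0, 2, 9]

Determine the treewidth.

A width-3 tree decomposition is:
Bags: B1 = {3, 7, 9, 13}  B2 = {0, 7, 9, 13}  B3 = {0, 7, 9, 14}  B4 = {0, 6, 7, 14}  B5 = {0, 6, 10, 14}  B6 = {2, 6, 10, 14}  B7 = {2, 6, 8, 10}  B8 = {2, 8, 10, 12}  B9 = {2, 4, 8, 12}  B10 = {4, 8, 11, 12}  B11 = {4, 5, 11, 12}  B12 = {1, 4, 5, 11}
Tree: B1–B2, B2–B3, B3–B4, B4–B5, B5–B6, B6–B7, B7–B8, B8–B9, B9–B10, B10–B11, B11–B12
Every bag has size at most 4, so the width is 4 − 1 = 3 and tw(G) ≤ 3. For the lower bound: the 4 vertex sets {3,9,13}, {7}, {0}, {2,6,10,14} are disjoint, each induces a connected subgraph, and every pair is joined by at least one edge of G. Contracting each set to a single vertex therefore yields K_{4} as a minor, and since treewidth is minor-monotone, tw(G) ≥ tw(K_{4}) = 3. Hence tw(G) = 3 exactly.

3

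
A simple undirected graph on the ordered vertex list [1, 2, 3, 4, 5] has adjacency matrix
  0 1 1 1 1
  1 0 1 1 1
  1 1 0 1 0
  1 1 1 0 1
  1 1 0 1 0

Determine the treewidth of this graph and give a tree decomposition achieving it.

Every bag has size at most 4, so the width is 4 − 1 = 3 and tw(G) ≤ 3. On the other hand G contains the 4-clique {1, 2, 3, 4}. A clique must lie in a single bag of any decomposition, so no decomposition can have width below 3. The upper and lower bounds meet at 3, so that is the treewidth.

Treewidth 3.
Bags: B1 = {1, 2, 3, 4}  B2 = {1, 2, 4, 5}
Tree: B1–B2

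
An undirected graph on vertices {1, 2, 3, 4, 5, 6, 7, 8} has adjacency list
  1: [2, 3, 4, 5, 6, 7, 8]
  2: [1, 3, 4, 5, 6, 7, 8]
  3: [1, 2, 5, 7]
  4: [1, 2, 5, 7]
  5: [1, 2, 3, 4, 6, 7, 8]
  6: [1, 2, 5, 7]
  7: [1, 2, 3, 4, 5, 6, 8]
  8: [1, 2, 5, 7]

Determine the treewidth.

4

A width-4 tree decomposition is:
Bags: B1 = {1, 2, 3, 5, 7}  B2 = {1, 2, 5, 6, 7}  B3 = {1, 2, 4, 5, 7}  B4 = {1, 2, 5, 7, 8}
Tree: B1–B2, B2–B3, B2–B4
The largest bag has 5 vertices, giving width 4; this decomposition certifies tw(G) ≤ 4. Conversely, {1, 2, 5, 7, 8} is a clique of size 5, and the vertices of any clique must share a bag in every tree decomposition; so some bag has ≥ 5 vertices and tw(G) ≥ 4. Combining the bounds, tw(G) = 4.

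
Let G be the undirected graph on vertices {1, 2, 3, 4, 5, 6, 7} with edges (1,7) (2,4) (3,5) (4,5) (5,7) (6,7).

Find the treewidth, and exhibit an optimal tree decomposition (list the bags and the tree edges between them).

The largest bag has 2 vertices, giving width 1; this decomposition certifies tw(G) ≤ 1. G has an edge, so its treewidth is at least 1. Hence tw(G) = 1 exactly.

Treewidth 1.
Bags: B1 = {2, 4}  B2 = {4, 5}  B3 = {5, 7}  B4 = {3, 5}  B5 = {6, 7}  B6 = {1, 7}
Tree: B1–B2, B2–B3, B3–B4, B3–B5, B3–B6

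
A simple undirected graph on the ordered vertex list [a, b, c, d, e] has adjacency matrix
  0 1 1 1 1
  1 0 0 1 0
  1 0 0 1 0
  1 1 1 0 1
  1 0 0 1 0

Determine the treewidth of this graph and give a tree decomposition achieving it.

Each bag holds 3 vertices, so the decomposition has width 2, which upper-bounds the treewidth. On the other hand G contains the 3-clique {a, d, e}. A clique must lie in a single bag of any decomposition, so no decomposition can have width below 2. The upper and lower bounds meet at 2, so that is the treewidth.

Treewidth 2.
One optimal decomposition is:
Bags: B1 = {a, c, d}  B2 = {a, b, d}  B3 = {a, d, e}
Tree: B1–B2, B2–B3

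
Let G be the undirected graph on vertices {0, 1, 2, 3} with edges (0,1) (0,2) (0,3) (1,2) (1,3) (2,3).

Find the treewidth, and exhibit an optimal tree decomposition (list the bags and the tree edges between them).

Treewidth 3.
Bags: B1 = {0, 1, 2, 3}
Tree: (single bag)

A single bag containing all 4 vertices is trivially a valid decomposition of width 3. Conversely, {0, 1, 2, 3} is a clique of size 4, and the vertices of any clique must share a bag in every tree decomposition; so some bag has ≥ 4 vertices and tw(G) ≥ 3. Combining the bounds, tw(G) = 3.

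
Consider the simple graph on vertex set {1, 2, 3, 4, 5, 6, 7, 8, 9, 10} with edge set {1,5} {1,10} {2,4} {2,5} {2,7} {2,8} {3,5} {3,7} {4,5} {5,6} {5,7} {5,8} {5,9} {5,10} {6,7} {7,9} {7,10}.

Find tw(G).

2

A width-2 tree decomposition is:
Bags: B1 = {2, 5, 7}  B2 = {2, 4, 5}  B3 = {5, 6, 7}  B4 = {5, 7, 9}  B5 = {5, 7, 10}  B6 = {3, 5, 7}  B7 = {1, 5, 10}  B8 = {2, 5, 8}
Tree: B1–B2, B1–B3, B3–B4, B3–B5, B3–B6, B5–B7, B2–B8
Every bag has size at most 3, so the width is 3 − 1 = 2 and tw(G) ≤ 2. Conversely, {2, 5, 8} is a clique of size 3, and the vertices of any clique must share a bag in every tree decomposition; so some bag has ≥ 3 vertices and tw(G) ≥ 2. Therefore the treewidth is 2.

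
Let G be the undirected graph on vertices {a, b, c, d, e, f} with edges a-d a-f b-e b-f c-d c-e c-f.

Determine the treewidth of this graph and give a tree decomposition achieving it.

Treewidth 2.
One such decomposition:
Bags: B1 = {b, c, e}  B2 = {b, c, f}  B3 = {c, d, f}  B4 = {a, d, f}
Tree: B1–B2, B2–B3, B3–B4

Each bag holds 3 vertices, so the decomposition has width 2, which upper-bounds the treewidth. For the lower bound, G contains the cycle e–b–f–c–e, so G is not a forest; only forests have treewidth ≤ 1, hence tw(G) ≥ 2. Therefore the treewidth is 2.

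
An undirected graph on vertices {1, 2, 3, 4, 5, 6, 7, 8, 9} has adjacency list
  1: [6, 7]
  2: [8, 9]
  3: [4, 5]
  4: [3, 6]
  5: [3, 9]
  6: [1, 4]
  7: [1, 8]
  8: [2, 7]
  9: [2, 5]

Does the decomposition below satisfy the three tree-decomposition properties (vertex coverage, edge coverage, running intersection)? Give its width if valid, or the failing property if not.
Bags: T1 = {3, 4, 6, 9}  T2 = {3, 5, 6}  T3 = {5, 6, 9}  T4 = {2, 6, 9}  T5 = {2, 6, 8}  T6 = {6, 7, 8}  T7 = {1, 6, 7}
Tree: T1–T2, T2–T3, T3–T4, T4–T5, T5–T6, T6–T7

A tree decomposition must satisfy three properties: every vertex lies in some bag; for every edge, both endpoints lie together in some bag; and for every vertex, the bags containing it form a connected subtree. Here bags containing vertex 9 are not connected in the tree, so the decomposition is invalid.

No — bags containing vertex 9 are not connected in the tree.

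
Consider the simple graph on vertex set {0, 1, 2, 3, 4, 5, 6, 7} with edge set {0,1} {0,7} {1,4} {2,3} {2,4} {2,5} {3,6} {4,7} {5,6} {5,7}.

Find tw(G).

2

A width-2 tree decomposition is:
Bags: B1 = {0, 1, 4}  B2 = {0, 4, 7}  B3 = {2, 4, 7}  B4 = {2, 5, 7}  B5 = {2, 3, 5}  B6 = {3, 5, 6}
Tree: B1–B2, B2–B3, B3–B4, B4–B5, B5–B6
Each bag holds 3 vertices, so the decomposition has width 2, which upper-bounds the treewidth. The edges 1–0–7–4–1 form a cycle, so G is not a tree and its treewidth is at least 2. Hence tw(G) = 2 exactly.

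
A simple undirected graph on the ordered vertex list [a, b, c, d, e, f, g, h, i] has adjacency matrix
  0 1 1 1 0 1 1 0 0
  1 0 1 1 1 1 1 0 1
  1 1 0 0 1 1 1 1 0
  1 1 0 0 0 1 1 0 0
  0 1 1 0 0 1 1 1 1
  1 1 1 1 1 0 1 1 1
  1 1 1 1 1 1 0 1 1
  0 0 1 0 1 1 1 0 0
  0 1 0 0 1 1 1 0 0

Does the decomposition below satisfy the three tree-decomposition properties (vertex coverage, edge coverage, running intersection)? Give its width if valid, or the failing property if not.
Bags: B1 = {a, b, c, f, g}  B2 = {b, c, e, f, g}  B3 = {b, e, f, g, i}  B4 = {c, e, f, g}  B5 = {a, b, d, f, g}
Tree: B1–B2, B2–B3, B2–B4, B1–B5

A tree decomposition must satisfy three properties: every vertex lies in some bag; for every edge, both endpoints lie together in some bag; and for every vertex, the bags containing it form a connected subtree. Here vertex h appears in no bag, so the decomposition is invalid.

No — vertex h appears in no bag.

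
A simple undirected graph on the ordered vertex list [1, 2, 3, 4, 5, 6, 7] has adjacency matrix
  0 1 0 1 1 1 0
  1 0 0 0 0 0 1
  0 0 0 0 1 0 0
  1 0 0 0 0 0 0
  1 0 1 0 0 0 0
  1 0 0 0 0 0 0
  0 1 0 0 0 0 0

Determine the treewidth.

1

A width-1 tree decomposition is:
Bags: B1 = {1, 4}  B2 = {1, 5}  B3 = {1, 6}  B4 = {3, 5}  B5 = {1, 2}  B6 = {2, 7}
Tree: B1–B2, B2–B3, B2–B4, B2–B5, B5–B6
The largest bag has 2 vertices, giving width 1; this decomposition certifies tw(G) ≤ 1. Any graph with an edge has treewidth ≥ 1, and G has the edge 1–4. The upper and lower bounds meet at 1, so that is the treewidth.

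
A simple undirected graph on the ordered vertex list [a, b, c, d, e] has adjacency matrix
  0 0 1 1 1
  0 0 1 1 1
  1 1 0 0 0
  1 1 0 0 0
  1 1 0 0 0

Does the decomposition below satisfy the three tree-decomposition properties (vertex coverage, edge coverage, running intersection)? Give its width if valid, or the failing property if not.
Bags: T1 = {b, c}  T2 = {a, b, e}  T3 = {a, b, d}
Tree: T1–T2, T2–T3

No — edge (a,c) lies in no bag.

A tree decomposition must satisfy three properties: every vertex lies in some bag; for every edge, both endpoints lie together in some bag; and for every vertex, the bags containing it form a connected subtree. Here edge (a,c) lies in no bag, so the decomposition is invalid.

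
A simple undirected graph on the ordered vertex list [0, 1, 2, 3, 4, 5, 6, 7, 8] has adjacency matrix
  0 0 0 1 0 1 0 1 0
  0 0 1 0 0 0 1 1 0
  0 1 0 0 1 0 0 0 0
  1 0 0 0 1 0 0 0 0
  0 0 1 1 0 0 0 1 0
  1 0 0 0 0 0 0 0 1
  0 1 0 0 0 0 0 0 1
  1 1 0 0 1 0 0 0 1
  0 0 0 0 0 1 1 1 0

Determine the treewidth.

A width-3 tree decomposition is:
Bags: B1 = {1, 2, 6, 8}  B2 = {1, 2, 7, 8}  B3 = {2, 4, 7, 8}  B4 = {4, 5, 7, 8}  B5 = {0, 4, 5, 7}  B6 = {0, 3, 4, 5}
Tree: B1–B2, B2–B3, B3–B4, B4–B5, B5–B6
Each bag holds 4 vertices, so the decomposition has width 3, which upper-bounds the treewidth. For the lower bound: the 4 vertex sets {1,2,6}, {8}, {7}, {0,3,4,5} are disjoint, each induces a connected subgraph, and every pair is joined by at least one edge of G. Contracting each set to a single vertex therefore yields K_{4} as a minor, and since treewidth is minor-monotone, tw(G) ≥ tw(K_{4}) = 3. Combining the bounds, tw(G) = 3.

3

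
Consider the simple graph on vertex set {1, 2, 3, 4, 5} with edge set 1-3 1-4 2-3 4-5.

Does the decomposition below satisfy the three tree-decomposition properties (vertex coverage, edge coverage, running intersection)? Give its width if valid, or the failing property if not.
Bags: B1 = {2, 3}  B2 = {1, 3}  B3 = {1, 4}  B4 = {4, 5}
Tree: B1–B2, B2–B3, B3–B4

Checking the three conditions: (i) the bags cover all of {1, 2, 3, 4, 5}; (ii) for each edge, some bag contains both endpoints; (iii) the bags containing any fixed vertex form a subtree. All hold, so the decomposition is valid with width 2 − 1 = 1.

Yes; width 1.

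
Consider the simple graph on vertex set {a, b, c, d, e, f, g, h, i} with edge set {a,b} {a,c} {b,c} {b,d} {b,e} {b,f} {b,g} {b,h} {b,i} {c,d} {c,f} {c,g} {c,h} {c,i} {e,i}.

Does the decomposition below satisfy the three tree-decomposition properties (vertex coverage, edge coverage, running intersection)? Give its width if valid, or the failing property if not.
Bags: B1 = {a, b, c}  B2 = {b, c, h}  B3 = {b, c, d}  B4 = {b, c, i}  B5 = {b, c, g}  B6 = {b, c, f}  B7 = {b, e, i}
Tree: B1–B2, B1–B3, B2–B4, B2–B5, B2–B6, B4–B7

Vertex coverage: the bags together contain {a, b, c, d, e, f, g, h, i}, the full vertex set. Edge coverage: each edge of G has both endpoints in at least one bag. Running intersection: for every vertex, the bags containing it form a connected subtree. All three properties hold, so this is a valid tree decomposition of width max|bag| − 1 = 2, and hence tw(G) ≤ 2.

Yes; width 2.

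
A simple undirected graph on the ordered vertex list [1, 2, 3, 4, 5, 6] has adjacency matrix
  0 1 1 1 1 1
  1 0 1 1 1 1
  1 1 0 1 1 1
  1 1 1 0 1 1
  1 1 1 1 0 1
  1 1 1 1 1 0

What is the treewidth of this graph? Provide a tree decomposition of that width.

Treewidth 5.
One such decomposition:
Bags: B1 = {1, 2, 3, 4, 5, 6}
Tree: (single bag)

With just one bag of size 6, the width is 6 − 1 = 5, so tw(G) ≤ 5. On the other hand G contains the 6-clique {1, 2, 3, 4, 5, 6}. A clique must lie in a single bag of any decomposition, so no decomposition can have width below 5. Hence tw(G) = 5 exactly.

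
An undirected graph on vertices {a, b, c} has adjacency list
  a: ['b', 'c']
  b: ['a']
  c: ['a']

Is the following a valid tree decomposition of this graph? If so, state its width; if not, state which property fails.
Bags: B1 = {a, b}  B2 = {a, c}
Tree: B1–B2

Yes; width 1.

Vertex coverage: the bags together contain {a, b, c}, the full vertex set. Edge coverage: each edge of G has both endpoints in at least one bag. Running intersection: for every vertex, the bags containing it form a connected subtree. All three properties hold, so this is a valid tree decomposition of width max|bag| − 1 = 1, and hence tw(G) ≤ 1.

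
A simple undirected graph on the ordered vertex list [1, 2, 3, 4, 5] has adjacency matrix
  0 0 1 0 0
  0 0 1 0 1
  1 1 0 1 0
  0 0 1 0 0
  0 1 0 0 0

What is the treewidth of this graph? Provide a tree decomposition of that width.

Treewidth 1.
Bags: B1 = {2, 3}  B2 = {3, 4}  B3 = {1, 3}  B4 = {2, 5}
Tree: B1–B2, B1–B3, B1–B4

The largest bag has 2 vertices, giving width 1; this decomposition certifies tw(G) ≤ 1. G has an edge, so its treewidth is at least 1. Hence tw(G) = 1 exactly.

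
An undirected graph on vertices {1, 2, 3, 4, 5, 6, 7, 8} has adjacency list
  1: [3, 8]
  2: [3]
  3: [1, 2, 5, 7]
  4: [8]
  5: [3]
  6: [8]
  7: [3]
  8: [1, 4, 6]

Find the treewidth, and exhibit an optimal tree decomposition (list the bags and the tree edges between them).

The largest bag has 2 vertices, giving width 1; this decomposition certifies tw(G) ≤ 1. G has an edge, so its treewidth is at least 1. Therefore the treewidth is 1.

Treewidth 1.
One such decomposition:
Bags: B1 = {1, 8}  B2 = {1, 3}  B3 = {3, 5}  B4 = {6, 8}  B5 = {2, 3}  B6 = {4, 8}  B7 = {3, 7}
Tree: B1–B2, B2–B3, B1–B4, B2–B5, B1–B6, B2–B7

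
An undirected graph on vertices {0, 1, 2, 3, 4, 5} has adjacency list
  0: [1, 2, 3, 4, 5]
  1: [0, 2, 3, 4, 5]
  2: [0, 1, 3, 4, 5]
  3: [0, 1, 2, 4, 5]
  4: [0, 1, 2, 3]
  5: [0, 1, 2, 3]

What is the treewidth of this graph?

A width-4 tree decomposition is:
Bags: B1 = {0, 1, 2, 3, 4}  B2 = {0, 1, 2, 3, 5}
Tree: B1–B2
The largest bag has 5 vertices, giving width 4; this decomposition certifies tw(G) ≤ 4. For the lower bound, the 5 vertices {0, 1, 2, 3, 4} are pairwise adjacent, and any tree decomposition puts a clique entirely inside one bag — forcing width ≥ 4. The upper and lower bounds meet at 4, so that is the treewidth.

4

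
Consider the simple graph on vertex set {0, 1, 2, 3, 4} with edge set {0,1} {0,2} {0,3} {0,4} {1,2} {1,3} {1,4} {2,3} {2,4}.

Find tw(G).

A width-3 tree decomposition is:
Bags: B1 = {0, 1, 2, 4}  B2 = {0, 1, 2, 3}
Tree: B1–B2
The largest bag has 4 vertices, giving width 3; this decomposition certifies tw(G) ≤ 3. For the lower bound, the 4 vertices {0, 1, 2, 3} are pairwise adjacent, and any tree decomposition puts a clique entirely inside one bag — forcing width ≥ 3. Therefore the treewidth is 3.

3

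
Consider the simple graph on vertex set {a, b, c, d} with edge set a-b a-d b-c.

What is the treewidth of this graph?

1

A width-1 tree decomposition is:
Bags: B1 = {a, d}  B2 = {a, b}  B3 = {b, c}
Tree: B1–B2, B2–B3
The largest bag has 2 vertices, giving width 1; this decomposition certifies tw(G) ≤ 1. Any graph with an edge has treewidth ≥ 1, and G has the edge d–a. Hence tw(G) = 1 exactly.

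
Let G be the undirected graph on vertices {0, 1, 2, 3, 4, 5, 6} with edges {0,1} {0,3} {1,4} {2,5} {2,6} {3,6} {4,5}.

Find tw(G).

2

A width-2 tree decomposition is:
Bags: B1 = {2, 4, 5}  B2 = {2, 4, 6}  B3 = {3, 4, 6}  B4 = {0, 3, 4}  B5 = {0, 1, 4}
Tree: B1–B2, B2–B3, B3–B4, B4–B5
Every bag has size at most 3, so the width is 3 − 1 = 2 and tw(G) ≤ 2. For the lower bound, G contains the cycle 4–5–2–6–3–0–1–4, so G is not a forest; only forests have treewidth ≤ 1, hence tw(G) ≥ 2. Therefore the treewidth is 2.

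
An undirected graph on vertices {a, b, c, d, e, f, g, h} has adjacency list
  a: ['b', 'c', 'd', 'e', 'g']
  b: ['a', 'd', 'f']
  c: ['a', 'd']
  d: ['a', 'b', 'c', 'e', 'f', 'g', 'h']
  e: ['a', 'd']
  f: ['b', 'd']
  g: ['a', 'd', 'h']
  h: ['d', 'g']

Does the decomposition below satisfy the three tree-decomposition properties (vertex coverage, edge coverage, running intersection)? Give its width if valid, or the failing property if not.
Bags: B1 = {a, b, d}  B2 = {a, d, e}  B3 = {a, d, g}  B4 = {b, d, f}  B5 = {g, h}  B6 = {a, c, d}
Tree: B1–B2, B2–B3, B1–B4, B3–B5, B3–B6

No — edge (d,h) lies in no bag.

A tree decomposition must satisfy three properties: every vertex lies in some bag; for every edge, both endpoints lie together in some bag; and for every vertex, the bags containing it form a connected subtree. Here edge (d,h) lies in no bag, so the decomposition is invalid.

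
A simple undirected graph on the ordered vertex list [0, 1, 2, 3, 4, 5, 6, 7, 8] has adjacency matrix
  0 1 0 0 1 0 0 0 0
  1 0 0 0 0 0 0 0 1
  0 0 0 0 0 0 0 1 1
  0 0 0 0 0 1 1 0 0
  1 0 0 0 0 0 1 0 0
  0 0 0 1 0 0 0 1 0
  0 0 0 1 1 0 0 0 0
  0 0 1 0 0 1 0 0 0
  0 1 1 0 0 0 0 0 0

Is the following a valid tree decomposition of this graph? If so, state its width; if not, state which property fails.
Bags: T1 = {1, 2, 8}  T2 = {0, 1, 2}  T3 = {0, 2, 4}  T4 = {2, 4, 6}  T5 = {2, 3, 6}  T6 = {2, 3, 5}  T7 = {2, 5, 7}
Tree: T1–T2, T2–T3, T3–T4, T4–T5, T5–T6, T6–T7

Yes; width 2.

Every vertex of G appears in some bag (union = {0, 1, 2, 3, 4, 5, 6, 7, 8}); every edge is covered by a bag; and for each vertex v the set of bags containing v is connected in the bag tree. The decomposition is therefore valid. The largest bag has 3 vertices, so the width is 2.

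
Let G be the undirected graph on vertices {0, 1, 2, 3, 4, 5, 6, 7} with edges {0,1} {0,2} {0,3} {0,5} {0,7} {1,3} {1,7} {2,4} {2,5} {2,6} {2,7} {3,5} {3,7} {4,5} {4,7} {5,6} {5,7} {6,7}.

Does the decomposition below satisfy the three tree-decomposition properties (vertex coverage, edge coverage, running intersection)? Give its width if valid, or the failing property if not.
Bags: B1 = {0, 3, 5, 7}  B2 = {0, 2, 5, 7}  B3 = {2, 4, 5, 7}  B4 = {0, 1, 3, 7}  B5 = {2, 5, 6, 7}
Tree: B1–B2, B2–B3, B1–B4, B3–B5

Vertex coverage: the bags together contain {0, 1, 2, 3, 4, 5, 6, 7}, the full vertex set. Edge coverage: each edge of G has both endpoints in at least one bag. Running intersection: for every vertex, the bags containing it form a connected subtree. All three properties hold, so this is a valid tree decomposition of width max|bag| − 1 = 3, and hence tw(G) ≤ 3.

Yes; width 3.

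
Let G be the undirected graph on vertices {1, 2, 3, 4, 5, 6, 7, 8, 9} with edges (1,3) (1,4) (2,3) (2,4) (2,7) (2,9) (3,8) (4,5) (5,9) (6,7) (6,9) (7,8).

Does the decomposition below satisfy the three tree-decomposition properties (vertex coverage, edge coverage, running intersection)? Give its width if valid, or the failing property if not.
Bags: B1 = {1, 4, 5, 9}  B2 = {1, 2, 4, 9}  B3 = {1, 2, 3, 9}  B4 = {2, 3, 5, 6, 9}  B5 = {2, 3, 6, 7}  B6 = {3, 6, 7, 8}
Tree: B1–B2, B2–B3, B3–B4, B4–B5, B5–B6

No — bags containing vertex 5 are not connected in the tree.

A tree decomposition must satisfy three properties: every vertex lies in some bag; for every edge, both endpoints lie together in some bag; and for every vertex, the bags containing it form a connected subtree. Here bags containing vertex 5 are not connected in the tree, so the decomposition is invalid.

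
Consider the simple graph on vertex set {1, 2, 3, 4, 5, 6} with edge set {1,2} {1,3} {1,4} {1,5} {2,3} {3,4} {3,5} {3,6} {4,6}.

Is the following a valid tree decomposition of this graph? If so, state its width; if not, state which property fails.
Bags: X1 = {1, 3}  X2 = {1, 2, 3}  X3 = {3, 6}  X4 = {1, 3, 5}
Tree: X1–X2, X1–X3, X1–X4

No — vertex 4 appears in no bag.

A tree decomposition must satisfy three properties: every vertex lies in some bag; for every edge, both endpoints lie together in some bag; and for every vertex, the bags containing it form a connected subtree. Here vertex 4 appears in no bag, so the decomposition is invalid.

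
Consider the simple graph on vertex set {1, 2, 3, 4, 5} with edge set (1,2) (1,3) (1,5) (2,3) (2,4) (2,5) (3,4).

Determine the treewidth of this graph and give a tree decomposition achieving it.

The largest bag has 3 vertices, giving width 2; this decomposition certifies tw(G) ≤ 2. Conversely, {1, 2, 3} is a clique of size 3, and the vertices of any clique must share a bag in every tree decomposition; so some bag has ≥ 3 vertices and tw(G) ≥ 2. Hence tw(G) = 2 exactly.

Treewidth 2.
One such decomposition:
Bags: B1 = {1, 2, 3}  B2 = {2, 3, 4}  B3 = {1, 2, 5}
Tree: B1–B2, B1–B3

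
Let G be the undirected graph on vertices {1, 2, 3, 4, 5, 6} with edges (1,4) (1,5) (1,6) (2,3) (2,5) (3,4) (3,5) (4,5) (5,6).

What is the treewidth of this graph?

2

A width-2 tree decomposition is:
Bags: B1 = {1, 4, 5}  B2 = {1, 5, 6}  B3 = {3, 4, 5}  B4 = {2, 3, 5}
Tree: B1–B2, B1–B3, B3–B4
The largest bag has 3 vertices, giving width 2; this decomposition certifies tw(G) ≤ 2. Conversely, {1, 4, 5} is a clique of size 3, and the vertices of any clique must share a bag in every tree decomposition; so some bag has ≥ 3 vertices and tw(G) ≥ 2. Hence tw(G) = 2 exactly.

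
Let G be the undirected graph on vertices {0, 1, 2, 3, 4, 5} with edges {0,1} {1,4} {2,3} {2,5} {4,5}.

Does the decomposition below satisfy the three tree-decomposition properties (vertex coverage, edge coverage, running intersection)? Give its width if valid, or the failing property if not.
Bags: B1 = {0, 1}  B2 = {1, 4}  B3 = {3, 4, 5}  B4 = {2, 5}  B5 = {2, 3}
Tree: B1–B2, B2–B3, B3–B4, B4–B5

A tree decomposition must satisfy three properties: every vertex lies in some bag; for every edge, both endpoints lie together in some bag; and for every vertex, the bags containing it form a connected subtree. Here bags containing vertex 3 are not connected in the tree, so the decomposition is invalid.

No — bags containing vertex 3 are not connected in the tree.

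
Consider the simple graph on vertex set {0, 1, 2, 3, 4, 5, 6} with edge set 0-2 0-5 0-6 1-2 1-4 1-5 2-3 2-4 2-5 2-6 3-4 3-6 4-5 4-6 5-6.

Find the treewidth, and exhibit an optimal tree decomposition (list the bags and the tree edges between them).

The largest bag has 4 vertices, giving width 3; this decomposition certifies tw(G) ≤ 3. Conversely, {0, 2, 5, 6} is a clique of size 4, and the vertices of any clique must share a bag in every tree decomposition; so some bag has ≥ 4 vertices and tw(G) ≥ 3. Combining the bounds, tw(G) = 3.

Treewidth 3.
Bags: B1 = {2, 4, 5, 6}  B2 = {2, 3, 4, 6}  B3 = {1, 2, 4, 5}  B4 = {0, 2, 5, 6}
Tree: B1–B2, B1–B3, B1–B4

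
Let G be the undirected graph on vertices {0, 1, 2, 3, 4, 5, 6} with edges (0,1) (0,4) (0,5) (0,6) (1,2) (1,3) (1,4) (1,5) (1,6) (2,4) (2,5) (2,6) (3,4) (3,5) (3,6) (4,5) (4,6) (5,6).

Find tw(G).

A width-4 tree decomposition is:
Bags: B1 = {1, 3, 4, 5, 6}  B2 = {0, 1, 4, 5, 6}  B3 = {1, 2, 4, 5, 6}
Tree: B1–B2, B2–B3
Each bag holds 5 vertices, so the decomposition has width 4, which upper-bounds the treewidth. On the other hand G contains the 5-clique {0, 1, 4, 5, 6}. A clique must lie in a single bag of any decomposition, so no decomposition can have width below 4. The upper and lower bounds meet at 4, so that is the treewidth.

4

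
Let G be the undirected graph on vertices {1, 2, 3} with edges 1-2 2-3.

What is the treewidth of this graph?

1

A width-1 tree decomposition is:
Bags: B1 = {1, 2}  B2 = {2, 3}
Tree: B1–B2
The largest bag has 2 vertices, giving width 1; this decomposition certifies tw(G) ≤ 1. Since G has at least one edge (e.g. 2–1), it is not an edgeless graph, so tw(G) ≥ 1. Combining the bounds, tw(G) = 1.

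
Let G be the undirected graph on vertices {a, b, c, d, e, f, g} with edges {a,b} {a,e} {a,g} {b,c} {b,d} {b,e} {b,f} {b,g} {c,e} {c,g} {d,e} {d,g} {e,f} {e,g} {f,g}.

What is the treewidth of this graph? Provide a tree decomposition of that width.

Every bag has size at most 4, so the width is 4 − 1 = 3 and tw(G) ≤ 3. On the other hand G contains the 4-clique {b, d, e, g}. A clique must lie in a single bag of any decomposition, so no decomposition can have width below 3. Hence tw(G) = 3 exactly.

Treewidth 3.
One such decomposition:
Bags: B1 = {a, b, e, g}  B2 = {b, d, e, g}  B3 = {b, e, f, g}  B4 = {b, c, e, g}
Tree: B1–B2, B1–B3, B3–B4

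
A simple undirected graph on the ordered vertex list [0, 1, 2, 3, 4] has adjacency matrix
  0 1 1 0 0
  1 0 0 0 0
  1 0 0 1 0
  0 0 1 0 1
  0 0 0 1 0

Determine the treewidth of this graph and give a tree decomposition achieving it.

Treewidth 1.
Bags: B1 = {3, 4}  B2 = {2, 3}  B3 = {0, 2}  B4 = {0, 1}
Tree: B1–B2, B2–B3, B3–B4

Every bag has size at most 2, so the width is 2 − 1 = 1 and tw(G) ≤ 1. Since G has at least one edge (e.g. 4–3), it is not an edgeless graph, so tw(G) ≥ 1. Hence tw(G) = 1 exactly.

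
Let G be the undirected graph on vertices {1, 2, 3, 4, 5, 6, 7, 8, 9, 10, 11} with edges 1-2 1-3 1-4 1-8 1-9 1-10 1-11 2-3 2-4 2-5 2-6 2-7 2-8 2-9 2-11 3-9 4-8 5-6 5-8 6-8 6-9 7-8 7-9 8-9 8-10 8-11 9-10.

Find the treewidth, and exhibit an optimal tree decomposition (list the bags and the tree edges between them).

Treewidth 3.
Bags: B1 = {2, 7, 8, 9}  B2 = {1, 2, 8, 9}  B3 = {1, 8, 9, 10}  B4 = {2, 6, 8, 9}  B5 = {1, 2, 8, 11}  B6 = {1, 2, 3, 9}  B7 = {1, 2, 4, 8}  B8 = {2, 5, 6, 8}
Tree: B1–B2, B2–B3, B1–B4, B2–B5, B2–B6, B2–B7, B4–B8

Every bag has size at most 4, so the width is 4 − 1 = 3 and tw(G) ≤ 3. On the other hand G contains the 4-clique {1, 2, 8, 9}. A clique must lie in a single bag of any decomposition, so no decomposition can have width below 3. Therefore the treewidth is 3.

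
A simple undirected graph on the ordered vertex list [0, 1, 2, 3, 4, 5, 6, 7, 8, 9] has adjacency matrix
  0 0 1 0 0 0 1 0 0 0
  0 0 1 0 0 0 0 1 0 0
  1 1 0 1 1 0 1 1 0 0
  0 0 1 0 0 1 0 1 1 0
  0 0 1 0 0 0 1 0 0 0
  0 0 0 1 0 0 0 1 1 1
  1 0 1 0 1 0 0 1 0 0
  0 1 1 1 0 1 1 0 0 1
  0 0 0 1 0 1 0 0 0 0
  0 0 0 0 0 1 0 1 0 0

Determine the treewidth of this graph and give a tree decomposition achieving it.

Treewidth 2.
One such decomposition:
Bags: B1 = {2, 3, 7}  B2 = {3, 5, 7}  B3 = {2, 6, 7}  B4 = {0, 2, 6}  B5 = {2, 4, 6}  B6 = {1, 2, 7}  B7 = {5, 7, 9}  B8 = {3, 5, 8}
Tree: B1–B2, B1–B3, B3–B4, B3–B5, B3–B6, B2–B7, B2–B8

Every bag has size at most 3, so the width is 3 − 1 = 2 and tw(G) ≤ 2. Conversely, {3, 5, 8} is a clique of size 3, and the vertices of any clique must share a bag in every tree decomposition; so some bag has ≥ 3 vertices and tw(G) ≥ 2. Hence tw(G) = 2 exactly.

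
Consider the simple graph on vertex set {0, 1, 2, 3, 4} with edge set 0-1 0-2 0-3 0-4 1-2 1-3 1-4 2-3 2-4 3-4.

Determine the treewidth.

A width-4 tree decomposition is:
Bags: B1 = {0, 1, 2, 3, 4}
Tree: (single bag)
A single bag containing all 5 vertices is trivially a valid decomposition of width 4. For the lower bound, the 5 vertices {0, 1, 2, 3, 4} are pairwise adjacent, and any tree decomposition puts a clique entirely inside one bag — forcing width ≥ 4. Therefore the treewidth is 4.

4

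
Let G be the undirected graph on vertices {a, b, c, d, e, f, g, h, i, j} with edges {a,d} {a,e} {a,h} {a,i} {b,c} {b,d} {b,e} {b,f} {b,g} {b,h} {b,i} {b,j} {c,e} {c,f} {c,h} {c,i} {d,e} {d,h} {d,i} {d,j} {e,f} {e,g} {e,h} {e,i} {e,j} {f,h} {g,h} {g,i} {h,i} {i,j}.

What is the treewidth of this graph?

4

A width-4 tree decomposition is:
Bags: B1 = {b, e, g, h, i}  B2 = {b, d, e, h, i}  B3 = {b, c, e, h, i}  B4 = {b, c, e, f, h}  B5 = {b, d, e, i, j}  B6 = {a, d, e, h, i}
Tree: B1–B2, B1–B3, B3–B4, B2–B5, B2–B6
The largest bag has 5 vertices, giving width 4; this decomposition certifies tw(G) ≤ 4. For the lower bound, the 5 vertices {b, d, e, i, j} are pairwise adjacent, and any tree decomposition puts a clique entirely inside one bag — forcing width ≥ 4. The upper and lower bounds meet at 4, so that is the treewidth.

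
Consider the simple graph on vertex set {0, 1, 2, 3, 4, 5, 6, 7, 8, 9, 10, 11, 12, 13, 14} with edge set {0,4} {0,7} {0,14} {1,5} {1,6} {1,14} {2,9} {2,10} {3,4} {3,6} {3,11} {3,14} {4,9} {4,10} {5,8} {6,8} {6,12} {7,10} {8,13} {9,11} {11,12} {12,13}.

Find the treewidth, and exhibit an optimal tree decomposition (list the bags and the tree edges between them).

Each bag holds 4 vertices, so the decomposition has width 3, which upper-bounds the treewidth. For the lower bound: the 4 vertex sets {5,8,13}, {1}, {6}, {3,11,12,14} are disjoint, each induces a connected subgraph, and every pair is joined by at least one edge of G. Contracting each set to a single vertex therefore yields K_{4} as a minor, and since treewidth is minor-monotone, tw(G) ≥ tw(K_{4}) = 3. Therefore the treewidth is 3.

Treewidth 3.
One optimal decomposition is:
Bags: B1 = {1, 5, 8, 13}  B2 = {1, 6, 8, 13}  B3 = {1, 6, 12, 13}  B4 = {1, 6, 12, 14}  B5 = {3, 6, 12, 14}  B6 = {3, 11, 12, 14}  B7 = {0, 3, 11, 14}  B8 = {0, 3, 4, 11}  B9 = {0, 4, 9, 11}  B10 = {0, 4, 7, 9}  B11 = {4, 7, 9, 10}  B12 = {2, 7, 9, 10}
Tree: B1–B2, B2–B3, B3–B4, B4–B5, B5–B6, B6–B7, B7–B8, B8–B9, B9–B10, B10–B11, B11–B12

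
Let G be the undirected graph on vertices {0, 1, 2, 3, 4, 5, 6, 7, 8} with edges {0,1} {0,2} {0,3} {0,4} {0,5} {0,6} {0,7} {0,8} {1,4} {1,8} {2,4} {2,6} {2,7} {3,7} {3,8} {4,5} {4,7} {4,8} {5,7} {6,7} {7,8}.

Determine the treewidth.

3

A width-3 tree decomposition is:
Bags: B1 = {0, 2, 4, 7}  B2 = {0, 4, 5, 7}  B3 = {0, 4, 7, 8}  B4 = {0, 3, 7, 8}  B5 = {0, 2, 6, 7}  B6 = {0, 1, 4, 8}
Tree: B1–B2, B2–B3, B3–B4, B1–B5, B3–B6
The largest bag has 4 vertices, giving width 3; this decomposition certifies tw(G) ≤ 3. For the lower bound, the 4 vertices {0, 1, 4, 8} are pairwise adjacent, and any tree decomposition puts a clique entirely inside one bag — forcing width ≥ 3. Combining the bounds, tw(G) = 3.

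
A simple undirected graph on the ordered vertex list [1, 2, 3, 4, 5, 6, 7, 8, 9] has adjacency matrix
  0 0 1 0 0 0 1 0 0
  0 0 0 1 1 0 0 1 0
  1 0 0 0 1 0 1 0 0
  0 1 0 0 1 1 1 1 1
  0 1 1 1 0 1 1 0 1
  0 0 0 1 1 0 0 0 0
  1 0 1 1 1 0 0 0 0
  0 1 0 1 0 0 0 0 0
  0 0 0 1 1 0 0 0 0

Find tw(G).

2

A width-2 tree decomposition is:
Bags: B1 = {4, 5, 9}  B2 = {4, 5, 7}  B3 = {3, 5, 7}  B4 = {1, 3, 7}  B5 = {4, 5, 6}  B6 = {2, 4, 5}  B7 = {2, 4, 8}
Tree: B1–B2, B2–B3, B3–B4, B1–B5, B1–B6, B6–B7
The largest bag has 3 vertices, giving width 2; this decomposition certifies tw(G) ≤ 2. For the lower bound, the 3 vertices {1, 3, 7} are pairwise adjacent, and any tree decomposition puts a clique entirely inside one bag — forcing width ≥ 2. Combining the bounds, tw(G) = 2.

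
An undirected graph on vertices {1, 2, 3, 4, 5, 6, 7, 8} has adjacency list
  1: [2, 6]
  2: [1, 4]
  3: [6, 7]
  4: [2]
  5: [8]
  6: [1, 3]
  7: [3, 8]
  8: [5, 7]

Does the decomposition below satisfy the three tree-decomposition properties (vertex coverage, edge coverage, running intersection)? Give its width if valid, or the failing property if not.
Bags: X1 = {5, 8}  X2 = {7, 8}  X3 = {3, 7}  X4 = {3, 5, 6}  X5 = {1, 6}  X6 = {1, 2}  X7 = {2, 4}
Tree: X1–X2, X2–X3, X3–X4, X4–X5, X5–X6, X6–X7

No — bags containing vertex 5 are not connected in the tree.

A tree decomposition must satisfy three properties: every vertex lies in some bag; for every edge, both endpoints lie together in some bag; and for every vertex, the bags containing it form a connected subtree. Here bags containing vertex 5 are not connected in the tree, so the decomposition is invalid.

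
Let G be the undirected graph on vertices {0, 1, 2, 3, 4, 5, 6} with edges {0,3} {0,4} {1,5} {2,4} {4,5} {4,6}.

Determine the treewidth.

A width-1 tree decomposition is:
Bags: B1 = {4, 6}  B2 = {4, 5}  B3 = {0, 4}  B4 = {2, 4}  B5 = {0, 3}  B6 = {1, 5}
Tree: B1–B2, B1–B3, B3–B4, B3–B5, B2–B6
Every bag has size at most 2, so the width is 2 − 1 = 1 and tw(G) ≤ 1. Since G has at least one edge (e.g. 4–6), it is not an edgeless graph, so tw(G) ≥ 1. Therefore the treewidth is 1.

1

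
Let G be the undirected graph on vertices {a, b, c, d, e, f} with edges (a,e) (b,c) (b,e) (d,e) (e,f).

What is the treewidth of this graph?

1

A width-1 tree decomposition is:
Bags: B1 = {a, e}  B2 = {b, e}  B3 = {e, f}  B4 = {d, e}  B5 = {b, c}
Tree: B1–B2, B2–B3, B3–B4, B2–B5
The largest bag has 2 vertices, giving width 1; this decomposition certifies tw(G) ≤ 1. G has an edge, so its treewidth is at least 1. Therefore the treewidth is 1.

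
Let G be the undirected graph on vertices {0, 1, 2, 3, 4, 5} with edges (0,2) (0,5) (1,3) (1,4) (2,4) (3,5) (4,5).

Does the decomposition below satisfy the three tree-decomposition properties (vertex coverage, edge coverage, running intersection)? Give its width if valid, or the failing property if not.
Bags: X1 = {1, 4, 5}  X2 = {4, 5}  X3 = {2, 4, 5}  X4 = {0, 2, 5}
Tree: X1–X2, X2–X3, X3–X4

A tree decomposition must satisfy three properties: every vertex lies in some bag; for every edge, both endpoints lie together in some bag; and for every vertex, the bags containing it form a connected subtree. Here vertex 3 appears in no bag, so the decomposition is invalid.

No — vertex 3 appears in no bag.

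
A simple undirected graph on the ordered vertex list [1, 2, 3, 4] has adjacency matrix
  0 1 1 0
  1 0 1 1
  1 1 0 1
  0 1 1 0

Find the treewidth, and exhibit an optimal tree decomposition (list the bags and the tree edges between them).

Every bag has size at most 3, so the width is 3 − 1 = 2 and tw(G) ≤ 2. On the other hand G contains the 3-clique {1, 2, 3}. A clique must lie in a single bag of any decomposition, so no decomposition can have width below 2. Therefore the treewidth is 2.

Treewidth 2.
Bags: B1 = {1, 2, 3}  B2 = {2, 3, 4}
Tree: B1–B2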